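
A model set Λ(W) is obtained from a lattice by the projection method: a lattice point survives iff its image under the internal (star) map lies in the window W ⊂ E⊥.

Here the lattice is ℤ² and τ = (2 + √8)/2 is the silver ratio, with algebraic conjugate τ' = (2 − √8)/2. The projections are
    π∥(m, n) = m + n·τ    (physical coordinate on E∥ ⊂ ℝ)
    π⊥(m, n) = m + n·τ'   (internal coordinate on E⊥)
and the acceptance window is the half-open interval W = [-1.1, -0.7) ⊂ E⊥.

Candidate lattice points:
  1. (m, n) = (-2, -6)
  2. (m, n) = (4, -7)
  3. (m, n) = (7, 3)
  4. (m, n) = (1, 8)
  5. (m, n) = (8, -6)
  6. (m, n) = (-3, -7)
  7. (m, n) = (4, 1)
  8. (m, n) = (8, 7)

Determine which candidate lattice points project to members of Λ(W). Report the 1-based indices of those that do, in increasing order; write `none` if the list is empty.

Compute τ' = (2−√8)/2 = -0.414214, so π⊥(m,n) = m -0.414214·n.
[1] lift (-2,-6): star map gives 0.485281; window check -1.1 ≤ 0.485281 < -0.7 is false → out
[2] lift (4,-7): star map gives 6.899495; window check -1.1 ≤ 6.899495 < -0.7 is false → out
[3] lift (7,3): star map gives 5.757359; window check -1.1 ≤ 5.757359 < -0.7 is false → out
[4] lift (1,8): star map gives -2.313708; window check -1.1 ≤ -2.313708 < -0.7 is false → out
[5] lift (8,-6): star map gives 10.485281; window check -1.1 ≤ 10.485281 < -0.7 is false → out
[6] lift (-3,-7): star map gives -0.100505; window check -1.1 ≤ -0.100505 < -0.7 is false → out
[7] lift (4,1): star map gives 3.585786; window check -1.1 ≤ 3.585786 < -0.7 is false → out
[8] lift (8,7): star map gives 5.100505; window check -1.1 ≤ 5.100505 < -0.7 is false → out

none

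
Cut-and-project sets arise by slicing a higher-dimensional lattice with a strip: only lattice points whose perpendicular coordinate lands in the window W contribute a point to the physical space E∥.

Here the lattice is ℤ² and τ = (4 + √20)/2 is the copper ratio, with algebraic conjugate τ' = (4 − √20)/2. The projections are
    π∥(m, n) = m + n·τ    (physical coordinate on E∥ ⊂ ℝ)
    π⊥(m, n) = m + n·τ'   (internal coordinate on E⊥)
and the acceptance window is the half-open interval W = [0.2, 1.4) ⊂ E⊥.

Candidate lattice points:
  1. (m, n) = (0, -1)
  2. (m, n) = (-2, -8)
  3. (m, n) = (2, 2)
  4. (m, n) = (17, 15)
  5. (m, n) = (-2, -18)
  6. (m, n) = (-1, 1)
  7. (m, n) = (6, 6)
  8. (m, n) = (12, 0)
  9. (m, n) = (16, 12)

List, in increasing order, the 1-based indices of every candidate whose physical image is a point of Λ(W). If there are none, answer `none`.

1

τ' = (4−√20)/2 ≈ -0.2361.
[1] lift (0,-1): star map gives 0.2361; window check 0.2 ≤ 0.2361 < 1.4 is true → IN Λ
[2] lift (-2,-8): star map gives -0.1115; window check 0.2 ≤ -0.1115 < 1.4 is false → out
[3] lift (2,2): star map gives 1.5279; window check 0.2 ≤ 1.5279 < 1.4 is false → out
[4] lift (17,15): star map gives 13.4590; window check 0.2 ≤ 13.4590 < 1.4 is false → out
[5] lift (-2,-18): star map gives 2.2492; window check 0.2 ≤ 2.2492 < 1.4 is false → out
[6] lift (-1,1): star map gives -1.2361; window check 0.2 ≤ -1.2361 < 1.4 is false → out
[7] lift (6,6): star map gives 4.5836; window check 0.2 ≤ 4.5836 < 1.4 is false → out
[8] lift (12,0): star map gives 12.0000; window check 0.2 ≤ 12.0000 < 1.4 is false → out
[9] lift (16,12): star map gives 13.1672; window check 0.2 ≤ 13.1672 < 1.4 is false → out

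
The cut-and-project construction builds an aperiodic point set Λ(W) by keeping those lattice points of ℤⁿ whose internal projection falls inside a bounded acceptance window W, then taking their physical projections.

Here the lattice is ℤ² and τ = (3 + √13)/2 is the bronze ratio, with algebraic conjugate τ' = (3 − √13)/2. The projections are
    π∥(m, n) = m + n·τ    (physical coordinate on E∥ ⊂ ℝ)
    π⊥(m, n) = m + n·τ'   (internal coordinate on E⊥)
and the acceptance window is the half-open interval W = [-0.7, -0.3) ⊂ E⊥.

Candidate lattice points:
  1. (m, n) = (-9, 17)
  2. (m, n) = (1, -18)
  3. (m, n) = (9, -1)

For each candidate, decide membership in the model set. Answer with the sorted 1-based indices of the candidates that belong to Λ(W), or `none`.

none

Compute τ' = (3−√13)/2 = -0.3028, so π⊥(m,n) = m -0.3028·n.
[1] lift (-9,17): star map gives -14.1472; window check -0.7 ≤ -14.1472 < -0.3 is false → out
[2] lift (1,-18): star map gives 6.4500; window check -0.7 ≤ 6.4500 < -0.3 is false → out
[3] lift (9,-1): star map gives 9.3028; window check -0.7 ≤ 9.3028 < -0.3 is false → out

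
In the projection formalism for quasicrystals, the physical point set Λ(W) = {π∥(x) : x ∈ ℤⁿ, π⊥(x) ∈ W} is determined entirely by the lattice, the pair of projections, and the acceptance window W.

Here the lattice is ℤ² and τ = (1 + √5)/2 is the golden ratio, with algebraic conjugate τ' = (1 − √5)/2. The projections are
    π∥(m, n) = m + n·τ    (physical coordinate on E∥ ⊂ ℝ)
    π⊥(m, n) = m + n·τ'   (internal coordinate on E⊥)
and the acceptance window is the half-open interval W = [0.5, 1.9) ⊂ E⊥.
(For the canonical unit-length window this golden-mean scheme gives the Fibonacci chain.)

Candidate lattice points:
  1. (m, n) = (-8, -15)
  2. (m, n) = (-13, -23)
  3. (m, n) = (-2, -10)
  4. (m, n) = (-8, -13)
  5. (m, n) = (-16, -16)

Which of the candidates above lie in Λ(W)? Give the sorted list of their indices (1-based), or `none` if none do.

Compute τ' = (1−√5)/2 = -0.61803, so π⊥(m,n) = m -0.61803·n.
#1 (-8,-15): internal coord -8 + (-15)·τ' = +1.27051; +1.27051 ∈ [0.5, 1.9) → IN Λ
#2 (-13,-23): internal coord -13 + (-23)·τ' = +1.21478; +1.21478 ∈ [0.5, 1.9) → IN Λ
#3 (-2,-10): internal coord -2 + (-10)·τ' = +4.18034; +4.18034 ∉ [0.5, 1.9) → out
#4 (-8,-13): internal coord -8 + (-13)·τ' = +0.03444; +0.03444 ∉ [0.5, 1.9) → out
#5 (-16,-16): internal coord -16 + (-16)·τ' = -6.11146; -6.11146 ∉ [0.5, 1.9) → out

1, 2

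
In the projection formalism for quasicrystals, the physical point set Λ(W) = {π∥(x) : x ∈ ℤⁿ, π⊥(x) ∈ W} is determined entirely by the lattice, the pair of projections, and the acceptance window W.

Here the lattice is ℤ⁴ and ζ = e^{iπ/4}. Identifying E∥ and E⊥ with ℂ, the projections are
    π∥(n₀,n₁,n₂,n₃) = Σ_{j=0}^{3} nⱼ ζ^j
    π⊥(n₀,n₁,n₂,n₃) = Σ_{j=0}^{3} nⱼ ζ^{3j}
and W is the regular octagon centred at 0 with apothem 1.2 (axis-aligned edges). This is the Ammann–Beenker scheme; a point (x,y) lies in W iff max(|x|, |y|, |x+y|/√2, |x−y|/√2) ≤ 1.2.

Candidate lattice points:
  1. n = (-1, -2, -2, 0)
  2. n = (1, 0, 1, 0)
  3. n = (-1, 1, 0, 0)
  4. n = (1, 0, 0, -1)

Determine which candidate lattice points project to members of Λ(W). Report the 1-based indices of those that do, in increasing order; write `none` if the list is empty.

Internal map: ζ^{3j} for j=0..3 gives (1,0), (−√2/2,√2/2), (0,−1), (√2/2,√2/2).
#1 (-1, -2, -2, 0): internal (0.414214, 0.585786); octagon support 0.707107 vs apothem 1.2 → ∈ W
#2 (1, 0, 1, 0): internal (1.000000, -1.000000); octagon support 1.414214 vs apothem 1.2 → ∉ W
#3 (-1, 1, 0, 0): internal (-1.707107, 0.707107); octagon support 1.707107 vs apothem 1.2 → ∉ W
#4 (1, 0, 0, -1): internal (0.292893, -0.707107); octagon support 0.707107 vs apothem 1.2 → ∈ W

1, 4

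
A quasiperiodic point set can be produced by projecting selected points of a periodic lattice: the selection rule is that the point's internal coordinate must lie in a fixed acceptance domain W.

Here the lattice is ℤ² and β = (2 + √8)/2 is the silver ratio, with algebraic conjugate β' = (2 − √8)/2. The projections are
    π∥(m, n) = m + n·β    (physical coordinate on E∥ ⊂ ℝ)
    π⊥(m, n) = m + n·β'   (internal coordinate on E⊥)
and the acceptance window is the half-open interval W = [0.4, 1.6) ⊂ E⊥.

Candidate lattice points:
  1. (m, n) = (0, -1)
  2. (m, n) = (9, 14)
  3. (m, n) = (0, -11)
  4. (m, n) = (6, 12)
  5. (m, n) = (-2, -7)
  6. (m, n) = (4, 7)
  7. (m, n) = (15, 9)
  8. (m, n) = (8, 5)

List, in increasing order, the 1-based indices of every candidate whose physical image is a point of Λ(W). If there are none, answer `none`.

1, 4, 5, 6

Numerically β ≈ 2.4142 and β' = −1/β ≈ -0.4142.
[1] lift (0,-1): star map gives 0.4142; window check 0.4 ≤ 0.4142 < 1.6 is true → IN Λ
[2] lift (9,14): star map gives 3.2010; window check 0.4 ≤ 3.2010 < 1.6 is false → out
[3] lift (0,-11): star map gives 4.5563; window check 0.4 ≤ 4.5563 < 1.6 is false → out
[4] lift (6,12): star map gives 1.0294; window check 0.4 ≤ 1.0294 < 1.6 is true → IN Λ
[5] lift (-2,-7): star map gives 0.8995; window check 0.4 ≤ 0.8995 < 1.6 is true → IN Λ
[6] lift (4,7): star map gives 1.1005; window check 0.4 ≤ 1.1005 < 1.6 is true → IN Λ
[7] lift (15,9): star map gives 11.2721; window check 0.4 ≤ 11.2721 < 1.6 is false → out
[8] lift (8,5): star map gives 5.9289; window check 0.4 ≤ 5.9289 < 1.6 is false → out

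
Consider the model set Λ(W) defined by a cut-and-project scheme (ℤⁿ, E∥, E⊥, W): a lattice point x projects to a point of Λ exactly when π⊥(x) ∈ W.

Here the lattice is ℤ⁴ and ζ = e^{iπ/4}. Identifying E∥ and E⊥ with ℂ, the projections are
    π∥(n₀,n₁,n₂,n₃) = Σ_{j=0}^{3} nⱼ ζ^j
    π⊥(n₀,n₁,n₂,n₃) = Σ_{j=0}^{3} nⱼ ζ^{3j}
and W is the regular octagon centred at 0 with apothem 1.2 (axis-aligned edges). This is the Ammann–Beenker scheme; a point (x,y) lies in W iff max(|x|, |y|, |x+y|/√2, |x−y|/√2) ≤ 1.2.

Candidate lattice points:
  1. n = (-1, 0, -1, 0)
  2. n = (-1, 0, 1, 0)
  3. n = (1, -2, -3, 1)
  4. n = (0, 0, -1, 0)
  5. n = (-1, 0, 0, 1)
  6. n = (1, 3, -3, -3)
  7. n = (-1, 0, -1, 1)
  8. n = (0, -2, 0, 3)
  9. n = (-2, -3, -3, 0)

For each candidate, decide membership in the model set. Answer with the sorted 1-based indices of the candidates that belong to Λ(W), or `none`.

Internal map: ζ^{3j} for j=0..3 gives (1,0), (−√2/2,√2/2), (0,−1), (√2/2,√2/2).
candidate 1: n = (-1, 0, -1, 0) → π⊥ ≈ (-1.0000, +1.0000); max(|x|,|y|,|x±y|/√2) = 1.4142 > 1.2 ⇒ ∉ W
candidate 2: n = (-1, 0, 1, 0) → π⊥ ≈ (-1.0000, -1.0000); max(|x|,|y|,|x±y|/√2) = 1.4142 > 1.2 ⇒ ∉ W
candidate 3: n = (1, -2, -3, 1) → π⊥ ≈ (+3.1213, +2.2929); max(|x|,|y|,|x±y|/√2) = 3.8284 > 1.2 ⇒ ∉ W
candidate 4: n = (0, 0, -1, 0) → π⊥ ≈ (+0.0000, +1.0000); max(|x|,|y|,|x±y|/√2) = 1.0000 ≤ 1.2 ⇒ ∈ W
candidate 5: n = (-1, 0, 0, 1) → π⊥ ≈ (-0.2929, +0.7071); max(|x|,|y|,|x±y|/√2) = 0.7071 ≤ 1.2 ⇒ ∈ W
candidate 6: n = (1, 3, -3, -3) → π⊥ ≈ (-3.2426, +3.0000); max(|x|,|y|,|x±y|/√2) = 4.4142 > 1.2 ⇒ ∉ W
candidate 7: n = (-1, 0, -1, 1) → π⊥ ≈ (-0.2929, +1.7071); max(|x|,|y|,|x±y|/√2) = 1.7071 > 1.2 ⇒ ∉ W
candidate 8: n = (0, -2, 0, 3) → π⊥ ≈ (+3.5355, +0.7071); max(|x|,|y|,|x±y|/√2) = 3.5355 > 1.2 ⇒ ∉ W
candidate 9: n = (-2, -3, -3, 0) → π⊥ ≈ (+0.1213, +0.8787); max(|x|,|y|,|x±y|/√2) = 0.8787 ≤ 1.2 ⇒ ∈ W

4, 5, 9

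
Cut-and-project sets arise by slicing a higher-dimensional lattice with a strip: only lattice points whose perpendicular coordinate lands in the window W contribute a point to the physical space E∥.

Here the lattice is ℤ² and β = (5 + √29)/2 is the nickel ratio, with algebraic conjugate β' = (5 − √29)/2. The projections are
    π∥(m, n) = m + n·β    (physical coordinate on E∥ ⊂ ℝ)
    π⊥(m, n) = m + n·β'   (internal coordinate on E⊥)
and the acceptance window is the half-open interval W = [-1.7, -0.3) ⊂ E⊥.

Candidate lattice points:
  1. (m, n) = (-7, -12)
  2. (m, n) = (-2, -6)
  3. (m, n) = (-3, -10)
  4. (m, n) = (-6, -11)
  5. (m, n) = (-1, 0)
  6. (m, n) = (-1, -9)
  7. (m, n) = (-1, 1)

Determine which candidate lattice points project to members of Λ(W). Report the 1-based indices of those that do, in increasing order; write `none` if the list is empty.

Numerically β ≈ 5.192582 and β' = −1/β ≈ -0.192582.
[1] lift (-7,-12): star map gives -4.689011; window check -1.7 ≤ -4.689011 < -0.3 is false → out
[2] lift (-2,-6): star map gives -0.844506; window check -1.7 ≤ -0.844506 < -0.3 is true → IN Λ
[3] lift (-3,-10): star map gives -1.074176; window check -1.7 ≤ -1.074176 < -0.3 is true → IN Λ
[4] lift (-6,-11): star map gives -3.881594; window check -1.7 ≤ -3.881594 < -0.3 is false → out
[5] lift (-1,0): star map gives -1.000000; window check -1.7 ≤ -1.000000 < -0.3 is true → IN Λ
[6] lift (-1,-9): star map gives 0.733242; window check -1.7 ≤ 0.733242 < -0.3 is false → out
[7] lift (-1,1): star map gives -1.192582; window check -1.7 ≤ -1.192582 < -0.3 is true → IN Λ

2, 3, 5, 7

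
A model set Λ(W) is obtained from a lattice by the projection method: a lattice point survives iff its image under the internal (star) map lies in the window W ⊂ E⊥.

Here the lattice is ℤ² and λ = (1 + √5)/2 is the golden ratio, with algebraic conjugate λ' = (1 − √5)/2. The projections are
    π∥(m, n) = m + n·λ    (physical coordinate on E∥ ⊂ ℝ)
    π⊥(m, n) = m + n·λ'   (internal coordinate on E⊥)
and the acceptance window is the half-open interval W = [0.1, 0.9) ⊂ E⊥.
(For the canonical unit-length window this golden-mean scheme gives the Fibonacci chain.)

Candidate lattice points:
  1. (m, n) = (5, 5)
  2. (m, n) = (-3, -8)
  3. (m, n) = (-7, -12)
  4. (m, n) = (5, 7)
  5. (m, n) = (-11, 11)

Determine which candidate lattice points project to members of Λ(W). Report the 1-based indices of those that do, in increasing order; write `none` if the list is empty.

Numerically λ ≈ 1.61803 and λ' = −1/λ ≈ -0.61803.
candidate 1: (m,n)=(5,5) → π∥ = 5+5·λ ≈ 13.09017, π⊥ = 5+5·λ' ≈ 1.90983 ∉ [0.1, 0.9) ⇒ out
candidate 2: (m,n)=(-3,-8) → π∥ = -3-8·λ ≈ -15.94427, π⊥ = -3-8·λ' ≈ 1.94427 ∉ [0.1, 0.9) ⇒ out
candidate 3: (m,n)=(-7,-12) → π∥ = -7-12·λ ≈ -26.41641, π⊥ = -7-12·λ' ≈ 0.41641 ∈ [0.1, 0.9) ⇒ IN Λ
candidate 4: (m,n)=(5,7) → π∥ = 5+7·λ ≈ 16.32624, π⊥ = 5+7·λ' ≈ 0.67376 ∈ [0.1, 0.9) ⇒ IN Λ
candidate 5: (m,n)=(-11,11) → π∥ = -11+11·λ ≈ 6.79837, π⊥ = -11+11·λ' ≈ -17.79837 ∉ [0.1, 0.9) ⇒ out

3, 4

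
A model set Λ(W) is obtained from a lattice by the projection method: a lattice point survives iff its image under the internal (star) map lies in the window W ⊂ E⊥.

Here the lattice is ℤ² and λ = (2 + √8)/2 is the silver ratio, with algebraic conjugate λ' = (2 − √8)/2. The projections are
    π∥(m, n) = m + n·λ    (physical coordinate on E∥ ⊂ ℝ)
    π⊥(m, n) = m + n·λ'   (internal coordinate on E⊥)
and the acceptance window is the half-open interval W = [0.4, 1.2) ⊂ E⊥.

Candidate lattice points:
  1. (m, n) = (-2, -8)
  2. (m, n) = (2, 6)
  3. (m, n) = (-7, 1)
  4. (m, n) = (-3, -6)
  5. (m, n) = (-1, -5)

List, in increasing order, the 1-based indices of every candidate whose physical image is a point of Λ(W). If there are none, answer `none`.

5

Compute λ' = (2−√8)/2 = -0.41421, so π⊥(m,n) = m -0.41421·n.
candidate 1: (m,n)=(-2,-8) → π∥ = -2-8·λ ≈ -21.31371, π⊥ = -2-8·λ' ≈ 1.31371 ∉ [0.4, 1.2) ⇒ out
candidate 2: (m,n)=(2,6) → π∥ = 2+6·λ ≈ 16.48528, π⊥ = 2+6·λ' ≈ -0.48528 ∉ [0.4, 1.2) ⇒ out
candidate 3: (m,n)=(-7,1) → π∥ = -7+1·λ ≈ -4.58579, π⊥ = -7+1·λ' ≈ -7.41421 ∉ [0.4, 1.2) ⇒ out
candidate 4: (m,n)=(-3,-6) → π∥ = -3-6·λ ≈ -17.48528, π⊥ = -3-6·λ' ≈ -0.51472 ∉ [0.4, 1.2) ⇒ out
candidate 5: (m,n)=(-1,-5) → π∥ = -1-5·λ ≈ -13.07107, π⊥ = -1-5·λ' ≈ 1.07107 ∈ [0.4, 1.2) ⇒ IN Λ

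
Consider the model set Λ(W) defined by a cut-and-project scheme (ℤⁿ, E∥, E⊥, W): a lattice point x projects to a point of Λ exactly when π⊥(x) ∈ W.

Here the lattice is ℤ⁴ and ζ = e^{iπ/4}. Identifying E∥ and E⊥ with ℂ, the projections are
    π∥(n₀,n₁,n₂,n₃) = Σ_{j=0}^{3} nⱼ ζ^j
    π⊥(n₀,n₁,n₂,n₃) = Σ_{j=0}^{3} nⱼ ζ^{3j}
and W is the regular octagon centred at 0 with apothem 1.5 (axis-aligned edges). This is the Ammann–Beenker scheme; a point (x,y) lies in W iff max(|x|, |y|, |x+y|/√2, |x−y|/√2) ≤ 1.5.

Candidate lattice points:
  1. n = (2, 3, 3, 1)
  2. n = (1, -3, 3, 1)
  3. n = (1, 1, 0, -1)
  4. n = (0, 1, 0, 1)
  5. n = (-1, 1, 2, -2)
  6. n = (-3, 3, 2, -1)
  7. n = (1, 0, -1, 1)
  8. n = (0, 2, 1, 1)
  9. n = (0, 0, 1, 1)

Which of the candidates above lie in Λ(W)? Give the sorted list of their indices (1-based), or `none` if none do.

π⊥(n) = n₀ + n₁ζ³ + n₂ζ⁶ + n₃ζ⁹ where ζ = e^{iπ/4}.
#1 (2, 3, 3, 1): internal (0.58579, -0.17157); octagon support 0.58579 vs apothem 1.5 → ∈ W
#2 (1, -3, 3, 1): internal (3.82843, -4.41421); octagon support 5.82843 vs apothem 1.5 → ∉ W
#3 (1, 1, 0, -1): internal (-0.41421, 0.00000); octagon support 0.41421 vs apothem 1.5 → ∈ W
#4 (0, 1, 0, 1): internal (0.00000, 1.41421); octagon support 1.41421 vs apothem 1.5 → ∈ W
#5 (-1, 1, 2, -2): internal (-3.12132, -2.70711); octagon support 4.12132 vs apothem 1.5 → ∉ W
#6 (-3, 3, 2, -1): internal (-5.82843, -0.58579); octagon support 5.82843 vs apothem 1.5 → ∉ W
#7 (1, 0, -1, 1): internal (1.70711, 1.70711); octagon support 2.41421 vs apothem 1.5 → ∉ W
#8 (0, 2, 1, 1): internal (-0.70711, 1.12132); octagon support 1.29289 vs apothem 1.5 → ∈ W
#9 (0, 0, 1, 1): internal (0.70711, -0.29289); octagon support 0.70711 vs apothem 1.5 → ∈ W

1, 3, 4, 8, 9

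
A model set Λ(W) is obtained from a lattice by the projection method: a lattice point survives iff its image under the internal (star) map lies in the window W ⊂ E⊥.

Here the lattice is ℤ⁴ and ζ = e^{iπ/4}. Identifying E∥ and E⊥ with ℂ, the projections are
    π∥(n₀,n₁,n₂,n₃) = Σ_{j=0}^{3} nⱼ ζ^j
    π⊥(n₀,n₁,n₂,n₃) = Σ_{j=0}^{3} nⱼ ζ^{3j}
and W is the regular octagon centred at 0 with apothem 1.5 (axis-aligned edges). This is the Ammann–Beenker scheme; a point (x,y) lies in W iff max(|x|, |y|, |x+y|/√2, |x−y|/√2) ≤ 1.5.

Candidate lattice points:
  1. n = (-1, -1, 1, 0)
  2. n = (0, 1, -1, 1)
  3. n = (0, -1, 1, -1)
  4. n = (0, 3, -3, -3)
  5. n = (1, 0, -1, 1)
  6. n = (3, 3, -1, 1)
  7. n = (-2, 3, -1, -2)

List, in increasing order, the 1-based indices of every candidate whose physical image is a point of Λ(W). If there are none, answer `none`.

none

With ζ = e^{iπ/4} the internal vectors are ζ^0,ζ^3,ζ^6,ζ^9.
candidate 1: n = (-1, -1, 1, 0) → π⊥ ≈ (-0.2929, -1.7071); max(|x|,|y|,|x±y|/√2) = 1.7071 > 1.5 ⇒ ∉ W
candidate 2: n = (0, 1, -1, 1) → π⊥ ≈ (+0.0000, +2.4142); max(|x|,|y|,|x±y|/√2) = 2.4142 > 1.5 ⇒ ∉ W
candidate 3: n = (0, -1, 1, -1) → π⊥ ≈ (+0.0000, -2.4142); max(|x|,|y|,|x±y|/√2) = 2.4142 > 1.5 ⇒ ∉ W
candidate 4: n = (0, 3, -3, -3) → π⊥ ≈ (-4.2426, +3.0000); max(|x|,|y|,|x±y|/√2) = 5.1213 > 1.5 ⇒ ∉ W
candidate 5: n = (1, 0, -1, 1) → π⊥ ≈ (+1.7071, +1.7071); max(|x|,|y|,|x±y|/√2) = 2.4142 > 1.5 ⇒ ∉ W
candidate 6: n = (3, 3, -1, 1) → π⊥ ≈ (+1.5858, +3.8284); max(|x|,|y|,|x±y|/√2) = 3.8284 > 1.5 ⇒ ∉ W
candidate 7: n = (-2, 3, -1, -2) → π⊥ ≈ (-5.5355, +1.7071); max(|x|,|y|,|x±y|/√2) = 5.5355 > 1.5 ⇒ ∉ W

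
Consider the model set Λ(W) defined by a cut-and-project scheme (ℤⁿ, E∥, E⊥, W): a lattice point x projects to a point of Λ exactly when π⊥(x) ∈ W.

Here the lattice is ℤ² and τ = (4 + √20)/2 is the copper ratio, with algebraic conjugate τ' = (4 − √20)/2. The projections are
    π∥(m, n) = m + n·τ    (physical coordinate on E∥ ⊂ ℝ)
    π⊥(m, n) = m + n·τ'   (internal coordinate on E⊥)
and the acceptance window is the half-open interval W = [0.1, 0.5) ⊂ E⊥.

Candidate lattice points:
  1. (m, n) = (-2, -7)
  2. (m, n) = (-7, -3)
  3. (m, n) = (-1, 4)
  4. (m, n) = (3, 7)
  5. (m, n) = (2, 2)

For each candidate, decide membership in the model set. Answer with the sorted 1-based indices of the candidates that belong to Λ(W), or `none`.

none

Compute τ' = (4−√20)/2 = -0.2361, so π⊥(m,n) = m -0.2361·n.
candidate 1: (m,n)=(-2,-7) → π∥ = -2-7·τ ≈ -31.6525, π⊥ = -2-7·τ' ≈ -0.3475 ∉ [0.1, 0.5) ⇒ out
candidate 2: (m,n)=(-7,-3) → π∥ = -7-3·τ ≈ -19.7082, π⊥ = -7-3·τ' ≈ -6.2918 ∉ [0.1, 0.5) ⇒ out
candidate 3: (m,n)=(-1,4) → π∥ = -1+4·τ ≈ 15.9443, π⊥ = -1+4·τ' ≈ -1.9443 ∉ [0.1, 0.5) ⇒ out
candidate 4: (m,n)=(3,7) → π∥ = 3+7·τ ≈ 32.6525, π⊥ = 3+7·τ' ≈ 1.3475 ∉ [0.1, 0.5) ⇒ out
candidate 5: (m,n)=(2,2) → π∥ = 2+2·τ ≈ 10.4721, π⊥ = 2+2·τ' ≈ 1.5279 ∉ [0.1, 0.5) ⇒ out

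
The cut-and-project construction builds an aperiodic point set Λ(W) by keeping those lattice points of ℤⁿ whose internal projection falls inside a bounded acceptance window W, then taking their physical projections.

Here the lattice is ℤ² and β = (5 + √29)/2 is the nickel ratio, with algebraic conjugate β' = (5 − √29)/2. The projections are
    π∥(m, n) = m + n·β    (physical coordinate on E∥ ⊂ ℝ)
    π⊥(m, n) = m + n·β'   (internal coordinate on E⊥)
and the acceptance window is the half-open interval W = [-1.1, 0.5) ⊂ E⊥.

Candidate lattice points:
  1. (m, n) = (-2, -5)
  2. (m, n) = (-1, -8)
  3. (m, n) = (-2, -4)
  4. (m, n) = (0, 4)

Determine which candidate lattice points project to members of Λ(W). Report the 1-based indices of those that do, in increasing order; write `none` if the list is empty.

Numerically β ≈ 5.192582 and β' = −1/β ≈ -0.192582.
#1 (-2,-5): internal coord -2 + (-5)·β' = -1.037088; -1.037088 ∈ [-1.1, 0.5) → IN Λ
#2 (-1,-8): internal coord -1 + (-8)·β' = +0.540659; +0.540659 ∉ [-1.1, 0.5) → out
#3 (-2,-4): internal coord -2 + (-4)·β' = -1.229670; -1.229670 ∉ [-1.1, 0.5) → out
#4 (0,4): internal coord 0 + (4)·β' = -0.770330; -0.770330 ∈ [-1.1, 0.5) → IN Λ

1, 4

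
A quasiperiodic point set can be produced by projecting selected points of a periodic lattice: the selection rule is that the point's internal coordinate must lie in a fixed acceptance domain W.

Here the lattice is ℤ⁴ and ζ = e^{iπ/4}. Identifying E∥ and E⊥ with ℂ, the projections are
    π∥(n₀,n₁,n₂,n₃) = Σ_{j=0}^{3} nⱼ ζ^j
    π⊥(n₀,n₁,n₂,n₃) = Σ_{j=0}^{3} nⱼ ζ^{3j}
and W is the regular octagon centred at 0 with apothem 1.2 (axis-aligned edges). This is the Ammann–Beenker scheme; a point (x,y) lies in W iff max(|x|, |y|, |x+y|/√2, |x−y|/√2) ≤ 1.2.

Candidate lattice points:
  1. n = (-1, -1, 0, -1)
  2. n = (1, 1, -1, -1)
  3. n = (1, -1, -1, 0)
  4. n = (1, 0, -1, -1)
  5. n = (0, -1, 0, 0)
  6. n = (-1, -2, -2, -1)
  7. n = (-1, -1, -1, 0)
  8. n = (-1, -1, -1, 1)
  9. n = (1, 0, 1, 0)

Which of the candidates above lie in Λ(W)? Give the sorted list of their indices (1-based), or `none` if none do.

2, 4, 5, 6, 7, 8

Internal map: ζ^{3j} for j=0..3 gives (1,0), (−√2/2,√2/2), (0,−1), (√2/2,√2/2).
candidate 1: n = (-1, -1, 0, -1) → π⊥ ≈ (-1.00000, -1.41421); max(|x|,|y|,|x±y|/√2) = 1.70711 > 1.2 ⇒ ∉ W
candidate 2: n = (1, 1, -1, -1) → π⊥ ≈ (-0.41421, +1.00000); max(|x|,|y|,|x±y|/√2) = 1.00000 ≤ 1.2 ⇒ ∈ W
candidate 3: n = (1, -1, -1, 0) → π⊥ ≈ (+1.70711, +0.29289); max(|x|,|y|,|x±y|/√2) = 1.70711 > 1.2 ⇒ ∉ W
candidate 4: n = (1, 0, -1, -1) → π⊥ ≈ (+0.29289, +0.29289); max(|x|,|y|,|x±y|/√2) = 0.41421 ≤ 1.2 ⇒ ∈ W
candidate 5: n = (0, -1, 0, 0) → π⊥ ≈ (+0.70711, -0.70711); max(|x|,|y|,|x±y|/√2) = 1.00000 ≤ 1.2 ⇒ ∈ W
candidate 6: n = (-1, -2, -2, -1) → π⊥ ≈ (-0.29289, -0.12132); max(|x|,|y|,|x±y|/√2) = 0.29289 ≤ 1.2 ⇒ ∈ W
candidate 7: n = (-1, -1, -1, 0) → π⊥ ≈ (-0.29289, +0.29289); max(|x|,|y|,|x±y|/√2) = 0.41421 ≤ 1.2 ⇒ ∈ W
candidate 8: n = (-1, -1, -1, 1) → π⊥ ≈ (+0.41421, +1.00000); max(|x|,|y|,|x±y|/√2) = 1.00000 ≤ 1.2 ⇒ ∈ W
candidate 9: n = (1, 0, 1, 0) → π⊥ ≈ (+1.00000, -1.00000); max(|x|,|y|,|x±y|/√2) = 1.41421 > 1.2 ⇒ ∉ W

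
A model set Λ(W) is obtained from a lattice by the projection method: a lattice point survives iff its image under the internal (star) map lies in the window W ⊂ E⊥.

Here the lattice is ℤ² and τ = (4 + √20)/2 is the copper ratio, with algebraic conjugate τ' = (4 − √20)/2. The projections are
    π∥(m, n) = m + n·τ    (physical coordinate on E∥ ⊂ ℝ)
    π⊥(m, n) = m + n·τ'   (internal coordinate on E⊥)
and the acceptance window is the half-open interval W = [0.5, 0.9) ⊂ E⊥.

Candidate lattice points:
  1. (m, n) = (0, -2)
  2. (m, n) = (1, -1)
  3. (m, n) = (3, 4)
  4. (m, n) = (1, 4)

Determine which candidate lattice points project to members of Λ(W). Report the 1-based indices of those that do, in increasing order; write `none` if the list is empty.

τ' = (4−√20)/2 ≈ -0.236068.
[1] lift (0,-2): star map gives 0.472136; window check 0.5 ≤ 0.472136 < 0.9 is false → out
[2] lift (1,-1): star map gives 1.236068; window check 0.5 ≤ 1.236068 < 0.9 is false → out
[3] lift (3,4): star map gives 2.055728; window check 0.5 ≤ 2.055728 < 0.9 is false → out
[4] lift (1,4): star map gives 0.055728; window check 0.5 ≤ 0.055728 < 0.9 is false → out

none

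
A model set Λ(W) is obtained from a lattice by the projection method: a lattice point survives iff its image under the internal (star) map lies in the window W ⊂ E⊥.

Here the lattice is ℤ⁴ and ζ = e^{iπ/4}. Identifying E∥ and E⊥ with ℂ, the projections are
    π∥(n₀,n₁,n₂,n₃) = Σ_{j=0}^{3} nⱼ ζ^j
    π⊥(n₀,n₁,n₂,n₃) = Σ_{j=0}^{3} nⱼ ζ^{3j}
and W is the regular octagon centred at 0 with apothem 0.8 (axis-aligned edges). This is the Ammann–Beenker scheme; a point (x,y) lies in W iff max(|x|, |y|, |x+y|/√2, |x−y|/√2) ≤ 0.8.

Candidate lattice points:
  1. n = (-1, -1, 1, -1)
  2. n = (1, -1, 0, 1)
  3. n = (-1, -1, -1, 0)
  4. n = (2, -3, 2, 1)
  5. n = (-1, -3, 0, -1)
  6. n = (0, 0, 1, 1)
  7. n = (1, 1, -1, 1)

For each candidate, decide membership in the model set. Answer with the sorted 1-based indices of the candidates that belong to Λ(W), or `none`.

3, 6

π⊥(n) = n₀ + n₁ζ³ + n₂ζ⁶ + n₃ζ⁹ where ζ = e^{iπ/4}.
candidate 1: n = (-1, -1, 1, -1) → π⊥ ≈ (-1.000000, -2.414214); max(|x|,|y|,|x±y|/√2) = 2.414214 > 0.8 ⇒ ∉ W
candidate 2: n = (1, -1, 0, 1) → π⊥ ≈ (+2.414214, +0.000000); max(|x|,|y|,|x±y|/√2) = 2.414214 > 0.8 ⇒ ∉ W
candidate 3: n = (-1, -1, -1, 0) → π⊥ ≈ (-0.292893, +0.292893); max(|x|,|y|,|x±y|/√2) = 0.414214 ≤ 0.8 ⇒ ∈ W
candidate 4: n = (2, -3, 2, 1) → π⊥ ≈ (+4.828427, -3.414214); max(|x|,|y|,|x±y|/√2) = 5.828427 > 0.8 ⇒ ∉ W
candidate 5: n = (-1, -3, 0, -1) → π⊥ ≈ (+0.414214, -2.828427); max(|x|,|y|,|x±y|/√2) = 2.828427 > 0.8 ⇒ ∉ W
candidate 6: n = (0, 0, 1, 1) → π⊥ ≈ (+0.707107, -0.292893); max(|x|,|y|,|x±y|/√2) = 0.707107 ≤ 0.8 ⇒ ∈ W
candidate 7: n = (1, 1, -1, 1) → π⊥ ≈ (+1.000000, +2.414214); max(|x|,|y|,|x±y|/√2) = 2.414214 > 0.8 ⇒ ∉ W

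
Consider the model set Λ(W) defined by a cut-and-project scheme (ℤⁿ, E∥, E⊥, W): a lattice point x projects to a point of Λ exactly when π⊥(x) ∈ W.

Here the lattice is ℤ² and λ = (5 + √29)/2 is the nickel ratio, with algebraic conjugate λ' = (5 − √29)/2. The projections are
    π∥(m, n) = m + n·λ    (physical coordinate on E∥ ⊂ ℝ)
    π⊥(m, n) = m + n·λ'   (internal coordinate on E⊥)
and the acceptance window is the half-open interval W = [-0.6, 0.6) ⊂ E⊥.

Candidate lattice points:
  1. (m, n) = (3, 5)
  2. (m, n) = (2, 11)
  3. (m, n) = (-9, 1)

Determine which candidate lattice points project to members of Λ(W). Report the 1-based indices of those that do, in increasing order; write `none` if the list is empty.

Compute λ' = (5−√29)/2 = -0.1926, so π⊥(m,n) = m -0.1926·n.
[1] lift (3,5): star map gives 2.0371; window check -0.6 ≤ 2.0371 < 0.6 is false → out
[2] lift (2,11): star map gives -0.1184; window check -0.6 ≤ -0.1184 < 0.6 is true → IN Λ
[3] lift (-9,1): star map gives -9.1926; window check -0.6 ≤ -9.1926 < 0.6 is false → out

2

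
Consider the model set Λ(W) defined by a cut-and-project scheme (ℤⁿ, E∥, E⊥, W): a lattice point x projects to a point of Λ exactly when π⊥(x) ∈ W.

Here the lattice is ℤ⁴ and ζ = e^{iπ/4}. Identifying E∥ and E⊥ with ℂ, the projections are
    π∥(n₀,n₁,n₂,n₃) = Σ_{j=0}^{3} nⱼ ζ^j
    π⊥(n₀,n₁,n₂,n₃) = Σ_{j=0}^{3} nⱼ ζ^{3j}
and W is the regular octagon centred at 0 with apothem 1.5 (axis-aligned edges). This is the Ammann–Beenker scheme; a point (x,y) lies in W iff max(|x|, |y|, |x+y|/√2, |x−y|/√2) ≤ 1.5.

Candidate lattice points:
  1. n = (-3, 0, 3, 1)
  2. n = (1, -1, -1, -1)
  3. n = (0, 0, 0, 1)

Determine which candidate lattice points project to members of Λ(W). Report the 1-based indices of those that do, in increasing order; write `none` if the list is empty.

Internal map: ζ^{3j} for j=0..3 gives (1,0), (−√2/2,√2/2), (0,−1), (√2/2,√2/2).
#1 (-3, 0, 3, 1): internal (-2.29289, -2.29289); octagon support 3.24264 vs apothem 1.5 → ∉ W
#2 (1, -1, -1, -1): internal (1.00000, -0.41421); octagon support 1.00000 vs apothem 1.5 → ∈ W
#3 (0, 0, 0, 1): internal (0.70711, 0.70711); octagon support 1.00000 vs apothem 1.5 → ∈ W

2, 3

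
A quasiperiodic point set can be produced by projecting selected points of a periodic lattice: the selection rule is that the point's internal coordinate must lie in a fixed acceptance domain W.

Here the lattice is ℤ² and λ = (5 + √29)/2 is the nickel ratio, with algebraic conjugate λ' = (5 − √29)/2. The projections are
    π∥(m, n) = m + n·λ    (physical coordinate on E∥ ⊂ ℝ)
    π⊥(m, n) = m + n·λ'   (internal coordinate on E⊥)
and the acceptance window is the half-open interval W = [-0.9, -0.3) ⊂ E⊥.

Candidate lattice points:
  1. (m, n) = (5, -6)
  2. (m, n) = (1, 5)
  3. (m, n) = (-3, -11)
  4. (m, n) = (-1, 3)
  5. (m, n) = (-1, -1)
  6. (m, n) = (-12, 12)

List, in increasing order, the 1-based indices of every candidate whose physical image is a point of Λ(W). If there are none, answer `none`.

Numerically λ ≈ 5.1926 and λ' = −1/λ ≈ -0.1926.
#1 (5,-6): internal coord 5 + (-6)·λ' = +6.1555; +6.1555 ∉ [-0.9, -0.3) → out
#2 (1,5): internal coord 1 + (5)·λ' = +0.0371; +0.0371 ∉ [-0.9, -0.3) → out
#3 (-3,-11): internal coord -3 + (-11)·λ' = -0.8816; -0.8816 ∈ [-0.9, -0.3) → IN Λ
#4 (-1,3): internal coord -1 + (3)·λ' = -1.5777; -1.5777 ∉ [-0.9, -0.3) → out
#5 (-1,-1): internal coord -1 + (-1)·λ' = -0.8074; -0.8074 ∈ [-0.9, -0.3) → IN Λ
#6 (-12,12): internal coord -12 + (12)·λ' = -14.3110; -14.3110 ∉ [-0.9, -0.3) → out

3, 5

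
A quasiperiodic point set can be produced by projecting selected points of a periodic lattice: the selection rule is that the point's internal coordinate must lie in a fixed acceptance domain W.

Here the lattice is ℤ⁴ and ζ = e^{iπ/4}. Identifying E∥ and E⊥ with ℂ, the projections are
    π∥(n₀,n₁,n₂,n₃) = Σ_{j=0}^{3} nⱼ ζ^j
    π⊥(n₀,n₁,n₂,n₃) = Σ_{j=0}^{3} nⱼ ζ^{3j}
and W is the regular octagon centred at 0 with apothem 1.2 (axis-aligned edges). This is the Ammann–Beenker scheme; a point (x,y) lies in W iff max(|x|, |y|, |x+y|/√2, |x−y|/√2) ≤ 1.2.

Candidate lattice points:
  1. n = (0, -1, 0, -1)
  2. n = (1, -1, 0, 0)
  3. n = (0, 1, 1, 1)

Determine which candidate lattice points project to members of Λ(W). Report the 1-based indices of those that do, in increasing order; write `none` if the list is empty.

3

Internal map: ζ^{3j} for j=0..3 gives (1,0), (−√2/2,√2/2), (0,−1), (√2/2,√2/2).
candidate 1: n = (0, -1, 0, -1) → π⊥ ≈ (+0.000000, -1.414214); max(|x|,|y|,|x±y|/√2) = 1.414214 > 1.2 ⇒ ∉ W
candidate 2: n = (1, -1, 0, 0) → π⊥ ≈ (+1.707107, -0.707107); max(|x|,|y|,|x±y|/√2) = 1.707107 > 1.2 ⇒ ∉ W
candidate 3: n = (0, 1, 1, 1) → π⊥ ≈ (+0.000000, +0.414214); max(|x|,|y|,|x±y|/√2) = 0.414214 ≤ 1.2 ⇒ ∈ W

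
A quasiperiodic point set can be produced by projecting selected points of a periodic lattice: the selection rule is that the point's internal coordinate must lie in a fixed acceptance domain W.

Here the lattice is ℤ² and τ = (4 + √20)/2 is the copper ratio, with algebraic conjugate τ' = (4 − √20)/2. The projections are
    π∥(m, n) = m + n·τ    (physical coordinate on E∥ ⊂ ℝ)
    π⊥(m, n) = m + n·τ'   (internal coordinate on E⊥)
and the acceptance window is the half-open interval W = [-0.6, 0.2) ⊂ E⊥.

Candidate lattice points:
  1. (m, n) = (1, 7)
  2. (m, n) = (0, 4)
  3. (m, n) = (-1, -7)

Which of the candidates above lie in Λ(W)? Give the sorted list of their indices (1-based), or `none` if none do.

none

Compute τ' = (4−√20)/2 = -0.236068, so π⊥(m,n) = m -0.236068·n.
[1] lift (1,7): star map gives -0.652476; window check -0.6 ≤ -0.652476 < 0.2 is false → out
[2] lift (0,4): star map gives -0.944272; window check -0.6 ≤ -0.944272 < 0.2 is false → out
[3] lift (-1,-7): star map gives 0.652476; window check -0.6 ≤ 0.652476 < 0.2 is false → out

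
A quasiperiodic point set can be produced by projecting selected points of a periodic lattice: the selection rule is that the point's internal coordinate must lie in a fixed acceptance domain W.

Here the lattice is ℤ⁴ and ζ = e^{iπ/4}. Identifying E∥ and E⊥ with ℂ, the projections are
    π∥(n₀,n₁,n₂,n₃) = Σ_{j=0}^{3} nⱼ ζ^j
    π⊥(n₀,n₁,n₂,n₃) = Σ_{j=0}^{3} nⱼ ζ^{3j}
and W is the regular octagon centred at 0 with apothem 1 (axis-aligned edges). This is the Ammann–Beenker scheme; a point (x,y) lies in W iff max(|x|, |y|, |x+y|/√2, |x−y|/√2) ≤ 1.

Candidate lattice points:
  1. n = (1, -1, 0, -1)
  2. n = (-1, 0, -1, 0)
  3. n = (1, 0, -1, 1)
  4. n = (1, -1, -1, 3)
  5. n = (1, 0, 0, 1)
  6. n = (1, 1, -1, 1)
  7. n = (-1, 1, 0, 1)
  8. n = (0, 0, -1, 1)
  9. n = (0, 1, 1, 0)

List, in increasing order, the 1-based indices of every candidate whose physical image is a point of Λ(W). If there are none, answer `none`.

With ζ = e^{iπ/4} the internal vectors are ζ^0,ζ^3,ζ^6,ζ^9.
candidate 1: n = (1, -1, 0, -1) → π⊥ ≈ (+1.000000, -1.414214); max(|x|,|y|,|x±y|/√2) = 1.707107 > 1 ⇒ ∉ W
candidate 2: n = (-1, 0, -1, 0) → π⊥ ≈ (-1.000000, +1.000000); max(|x|,|y|,|x±y|/√2) = 1.414214 > 1 ⇒ ∉ W
candidate 3: n = (1, 0, -1, 1) → π⊥ ≈ (+1.707107, +1.707107); max(|x|,|y|,|x±y|/√2) = 2.414214 > 1 ⇒ ∉ W
candidate 4: n = (1, -1, -1, 3) → π⊥ ≈ (+3.828427, +2.414214); max(|x|,|y|,|x±y|/√2) = 4.414214 > 1 ⇒ ∉ W
candidate 5: n = (1, 0, 0, 1) → π⊥ ≈ (+1.707107, +0.707107); max(|x|,|y|,|x±y|/√2) = 1.707107 > 1 ⇒ ∉ W
candidate 6: n = (1, 1, -1, 1) → π⊥ ≈ (+1.000000, +2.414214); max(|x|,|y|,|x±y|/√2) = 2.414214 > 1 ⇒ ∉ W
candidate 7: n = (-1, 1, 0, 1) → π⊥ ≈ (-1.000000, +1.414214); max(|x|,|y|,|x±y|/√2) = 1.707107 > 1 ⇒ ∉ W
candidate 8: n = (0, 0, -1, 1) → π⊥ ≈ (+0.707107, +1.707107); max(|x|,|y|,|x±y|/√2) = 1.707107 > 1 ⇒ ∉ W
candidate 9: n = (0, 1, 1, 0) → π⊥ ≈ (-0.707107, -0.292893); max(|x|,|y|,|x±y|/√2) = 0.707107 ≤ 1 ⇒ ∈ W

9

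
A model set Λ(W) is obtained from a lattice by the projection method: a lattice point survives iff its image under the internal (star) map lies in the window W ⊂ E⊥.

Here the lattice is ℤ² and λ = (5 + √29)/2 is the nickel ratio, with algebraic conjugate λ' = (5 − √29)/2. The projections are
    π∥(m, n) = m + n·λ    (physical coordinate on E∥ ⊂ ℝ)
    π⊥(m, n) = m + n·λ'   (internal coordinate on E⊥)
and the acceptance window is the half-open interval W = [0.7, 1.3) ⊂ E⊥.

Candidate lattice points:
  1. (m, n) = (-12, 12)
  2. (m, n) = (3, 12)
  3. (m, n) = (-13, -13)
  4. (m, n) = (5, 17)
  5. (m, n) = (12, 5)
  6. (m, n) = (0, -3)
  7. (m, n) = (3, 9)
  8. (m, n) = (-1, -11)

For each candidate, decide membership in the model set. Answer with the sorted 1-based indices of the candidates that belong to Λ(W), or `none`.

Numerically λ ≈ 5.19258 and λ' = −1/λ ≈ -0.19258.
candidate 1: (m,n)=(-12,12) → π∥ = -12+12·λ ≈ 50.31099, π⊥ = -12+12·λ' ≈ -14.31099 ∉ [0.7, 1.3) ⇒ out
candidate 2: (m,n)=(3,12) → π∥ = 3+12·λ ≈ 65.31099, π⊥ = 3+12·λ' ≈ 0.68901 ∉ [0.7, 1.3) ⇒ out
candidate 3: (m,n)=(-13,-13) → π∥ = -13-13·λ ≈ -80.50357, π⊥ = -13-13·λ' ≈ -10.49643 ∉ [0.7, 1.3) ⇒ out
candidate 4: (m,n)=(5,17) → π∥ = 5+17·λ ≈ 93.27390, π⊥ = 5+17·λ' ≈ 1.72610 ∉ [0.7, 1.3) ⇒ out
candidate 5: (m,n)=(12,5) → π∥ = 12+5·λ ≈ 37.96291, π⊥ = 12+5·λ' ≈ 11.03709 ∉ [0.7, 1.3) ⇒ out
candidate 6: (m,n)=(0,-3) → π∥ = 0-3·λ ≈ -15.57775, π⊥ = 0-3·λ' ≈ 0.57775 ∉ [0.7, 1.3) ⇒ out
candidate 7: (m,n)=(3,9) → π∥ = 3+9·λ ≈ 49.73324, π⊥ = 3+9·λ' ≈ 1.26676 ∈ [0.7, 1.3) ⇒ IN Λ
candidate 8: (m,n)=(-1,-11) → π∥ = -1-11·λ ≈ -58.11841, π⊥ = -1-11·λ' ≈ 1.11841 ∈ [0.7, 1.3) ⇒ IN Λ

7, 8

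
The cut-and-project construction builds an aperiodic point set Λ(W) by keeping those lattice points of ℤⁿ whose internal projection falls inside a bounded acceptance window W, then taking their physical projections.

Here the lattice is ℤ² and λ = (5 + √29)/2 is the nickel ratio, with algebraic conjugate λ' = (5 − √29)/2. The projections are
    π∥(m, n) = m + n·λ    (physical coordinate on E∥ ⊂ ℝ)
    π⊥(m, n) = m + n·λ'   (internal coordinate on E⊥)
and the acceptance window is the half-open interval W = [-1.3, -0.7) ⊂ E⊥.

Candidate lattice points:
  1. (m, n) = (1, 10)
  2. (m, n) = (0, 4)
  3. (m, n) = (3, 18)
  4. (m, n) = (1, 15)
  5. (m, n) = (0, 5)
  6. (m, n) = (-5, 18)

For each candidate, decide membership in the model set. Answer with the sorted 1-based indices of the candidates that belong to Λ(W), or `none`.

λ' = (5−√29)/2 ≈ -0.192582.
[1] lift (1,10): star map gives -0.925824; window check -1.3 ≤ -0.925824 < -0.7 is true → IN Λ
[2] lift (0,4): star map gives -0.770330; window check -1.3 ≤ -0.770330 < -0.7 is true → IN Λ
[3] lift (3,18): star map gives -0.466483; window check -1.3 ≤ -0.466483 < -0.7 is false → out
[4] lift (1,15): star map gives -1.888736; window check -1.3 ≤ -1.888736 < -0.7 is false → out
[5] lift (0,5): star map gives -0.962912; window check -1.3 ≤ -0.962912 < -0.7 is true → IN Λ
[6] lift (-5,18): star map gives -8.466483; window check -1.3 ≤ -8.466483 < -0.7 is false → out

1, 2, 5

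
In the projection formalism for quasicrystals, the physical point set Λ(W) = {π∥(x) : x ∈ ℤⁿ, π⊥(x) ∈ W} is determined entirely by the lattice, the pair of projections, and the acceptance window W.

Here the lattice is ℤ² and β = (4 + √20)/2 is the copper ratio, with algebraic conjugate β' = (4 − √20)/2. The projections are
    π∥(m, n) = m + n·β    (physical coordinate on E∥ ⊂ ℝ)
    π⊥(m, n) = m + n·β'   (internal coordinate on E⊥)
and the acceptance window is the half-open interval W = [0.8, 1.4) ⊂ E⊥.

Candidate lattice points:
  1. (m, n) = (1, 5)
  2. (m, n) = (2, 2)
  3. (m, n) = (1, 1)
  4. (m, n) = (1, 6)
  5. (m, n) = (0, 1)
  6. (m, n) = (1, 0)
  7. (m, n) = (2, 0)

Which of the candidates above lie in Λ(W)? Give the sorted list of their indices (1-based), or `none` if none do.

6

β' = (4−√20)/2 ≈ -0.2361.
[1] lift (1,5): star map gives -0.1803; window check 0.8 ≤ -0.1803 < 1.4 is false → out
[2] lift (2,2): star map gives 1.5279; window check 0.8 ≤ 1.5279 < 1.4 is false → out
[3] lift (1,1): star map gives 0.7639; window check 0.8 ≤ 0.7639 < 1.4 is false → out
[4] lift (1,6): star map gives -0.4164; window check 0.8 ≤ -0.4164 < 1.4 is false → out
[5] lift (0,1): star map gives -0.2361; window check 0.8 ≤ -0.2361 < 1.4 is false → out
[6] lift (1,0): star map gives 1.0000; window check 0.8 ≤ 1.0000 < 1.4 is true → IN Λ
[7] lift (2,0): star map gives 2.0000; window check 0.8 ≤ 2.0000 < 1.4 is false → out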